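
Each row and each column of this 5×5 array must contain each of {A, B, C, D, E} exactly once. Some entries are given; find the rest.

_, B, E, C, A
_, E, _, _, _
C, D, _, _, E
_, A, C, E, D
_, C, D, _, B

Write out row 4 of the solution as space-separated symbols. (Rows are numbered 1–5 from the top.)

B A C E D

Cell (r1,c1): row 1 has {A,B,C,E}; column 1 has {C} → D.
Cell (r2,c5): row 2 has {E}; column 5 has {A,B,D,E} → C.
Cell (r4,c1): row 4 has {A,C,D,E}; column 1 has {C,D} → B.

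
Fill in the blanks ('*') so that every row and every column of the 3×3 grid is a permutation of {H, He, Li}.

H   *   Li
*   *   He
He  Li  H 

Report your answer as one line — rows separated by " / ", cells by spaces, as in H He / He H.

H He Li / Li H He / He Li H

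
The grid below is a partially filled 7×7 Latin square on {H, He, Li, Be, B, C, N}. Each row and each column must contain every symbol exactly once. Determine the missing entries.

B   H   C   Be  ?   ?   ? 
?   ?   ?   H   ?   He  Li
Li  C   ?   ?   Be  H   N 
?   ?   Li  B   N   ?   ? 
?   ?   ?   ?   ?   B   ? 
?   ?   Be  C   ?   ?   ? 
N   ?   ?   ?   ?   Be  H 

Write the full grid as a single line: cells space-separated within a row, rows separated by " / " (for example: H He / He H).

(r1,c7) = He
(r3,c4) = He
(r4,c6) = C
(r4,c7) = Be
(r5,c7) = C
(r6,c7) = B
(r7,c4) = Li
(r1,c5) = Li
(r1,c6) = N
(r3,c3) = B
(r4,c2) = He
(r5,c4) = N
(r6,c6) = Li
(r7,c2) = B
(r7,c3) = He
(r7,c5) = C
(r2,c3) = N
(r2,c5) = B
(r4,c1) = H
(r5,c3) = H
(r5,c5) = He
(r6,c1) = He
(r6,c2) = N
(r6,c5) = H
(r2,c2) = Be
(r5,c1) = Be
(r5,c2) = Li
(r2,c1) = C

B H C Be Li N He / C Be N H B He Li / Li C B He Be H N / H He Li B N C Be / Be Li H N He B C / He N Be C H Li B / N B He Li C Be H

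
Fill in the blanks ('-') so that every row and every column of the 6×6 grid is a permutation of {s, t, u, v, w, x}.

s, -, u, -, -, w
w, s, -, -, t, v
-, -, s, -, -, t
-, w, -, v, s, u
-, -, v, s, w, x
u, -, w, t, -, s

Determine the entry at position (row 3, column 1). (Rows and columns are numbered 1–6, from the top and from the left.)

v

(r1,c4) = x
(r1,c5) = v
(r2,c3) = x
(r2,c4) = u
(r3,c4) = w
(r4,c3) = t
(r5,c1) = t
(r5,c2) = u
(r6,c5) = x
(r1,c2) = t
(r3,c5) = u
(r4,c1) = x
(r6,c2) = v
(r3,c1) = v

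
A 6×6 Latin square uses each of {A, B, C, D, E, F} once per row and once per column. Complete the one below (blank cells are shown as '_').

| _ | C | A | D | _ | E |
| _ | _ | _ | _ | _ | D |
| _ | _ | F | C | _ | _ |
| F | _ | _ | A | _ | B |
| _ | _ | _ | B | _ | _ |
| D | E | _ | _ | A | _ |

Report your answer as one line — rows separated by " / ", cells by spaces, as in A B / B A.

B C A D F E / A F C E B D / E B F C D A / F D E A C B / C A D B E F / D E B F A C

At row 1, column 1: row 1 has {A,C,D,E}; column 1 has {D,F}; that leaves B.
At row 1, column 5: row 1 has {A,B,C,D,E}; column 5 has {A}; that leaves F.
At row 3, column 6: row 3 has {C,F}; column 6 has {B,D,E}; that leaves A.
At row 4, column 2: row 4 has {A,B,F}; column 2 has {C,E}; that leaves D.
At row 6, column 4: row 6 has {A,D,E}; column 4 has {A,B,C,D}; that leaves F.
At row 6, column 6: row 6 has {A,D,E,F}; column 6 has {A,B,D,E}; that leaves C.
At row 2, column 4: row 2 has {D}; column 4 has {A,B,C,D,F}; that leaves E.
At row 3, column 1: row 3 has {A,C,F}; column 1 has {B,D,F}; that leaves E.
At row 3, column 2: row 3 has {A,C,E,F}; column 2 has {C,D,E}; that leaves B.
At row 3, column 5: row 3 has {A,B,C,E,F}; column 5 has {A,F}; that leaves D.
At row 5, column 6: row 5 has {B}; column 6 has {A,B,C,D,E}; that leaves F.
At row 6, column 3: row 6 has {A,C,D,E,F}; column 3 has {A,F}; that leaves B.
At row 2, column 3: row 2 has {D,E}; column 3 has {A,B,F}; that leaves C.
At row 2, column 5: row 2 has {C,D,E}; column 5 has {A,D,F}; that leaves B.
At row 4, column 3: row 4 has {A,B,D,F}; column 3 has {A,B,C,F}; that leaves E.
At row 4, column 5: row 4 has {A,B,D,E,F}; column 5 has {A,B,D,F}; that leaves C.
At row 5, column 2: row 5 has {B,F}; column 2 has {B,C,D,E}; that leaves A.
At row 5, column 3: row 5 has {A,B,F}; column 3 has {A,B,C,E,F}; that leaves D.
At row 5, column 5: row 5 has {A,B,D,F}; column 5 has {A,B,C,D,F}; that leaves E.
At row 2, column 1: row 2 has {B,C,D,E}; column 1 has {B,D,E,F}; that leaves A.
At row 2, column 2: row 2 has {A,B,C,D,E}; column 2 has {A,B,C,D,E}; that leaves F.
At row 5, column 1: row 5 has {A,B,D,E,F}; column 1 has {A,B,D,E,F}; that leaves C.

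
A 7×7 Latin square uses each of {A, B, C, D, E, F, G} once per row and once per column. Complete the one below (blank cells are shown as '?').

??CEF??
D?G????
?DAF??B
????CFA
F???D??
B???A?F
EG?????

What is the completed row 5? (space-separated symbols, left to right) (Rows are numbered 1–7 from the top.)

F A B G D C E

(r4,c1) = G
(r7,c5) = B
(r1,c1) = A
(r1,c2) = B
(r2,c5) = E
(r2,c7) = C
(r3,c1) = C
(r3,c5) = G
(r3,c6) = E
(r4,c2) = E
(r6,c2) = C
(r7,c7) = D
(r1,c7) = G
(r5,c2) = A
(r5,c7) = E
(r7,c3) = F
(r1,c6) = D
(r2,c2) = F
(r5,c3) = B
(r6,c6) = G
(r4,c3) = D
(r4,c4) = B
(r5,c6) = C
(r6,c3) = E
(r6,c4) = D
(r7,c6) = A
(r2,c4) = A
(r2,c6) = B
(r5,c4) = G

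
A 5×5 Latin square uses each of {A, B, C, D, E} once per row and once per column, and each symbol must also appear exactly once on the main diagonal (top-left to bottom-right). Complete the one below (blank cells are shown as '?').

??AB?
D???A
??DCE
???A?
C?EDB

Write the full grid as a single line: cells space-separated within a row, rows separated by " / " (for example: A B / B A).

At row 1, column 1: row 1 has {A,B}; column 1 has {C,D}; the diagonal has {A,B,D}; that leaves E.
At row 2, column 2: row 2 has {A,D}; column 2 is empty so far; the diagonal has {A,B,D,E}; that leaves C.
At row 2, column 3: row 2 has {A,C,D}; column 3 has {A,D,E}; that leaves B.
At row 2, column 4: row 2 has {A,B,C,D}; column 4 has {A,B,C,D}; that leaves E.
At row 4, column 1: row 4 has {A}; column 1 has {C,D,E}; that leaves B.
At row 4, column 3: row 4 has {A,B}; column 3 has {A,B,D,E}; that leaves C.
At row 4, column 5: row 4 has {A,B,C}; column 5 has {A,B,E}; that leaves D.
At row 5, column 2: row 5 has {B,C,D,E}; column 2 has {C}; that leaves A.
At row 1, column 2: row 1 has {A,B,E}; column 2 has {A,C}; that leaves D.
At row 1, column 5: row 1 has {A,B,D,E}; column 5 has {A,B,D,E}; that leaves C.
At row 3, column 1: row 3 has {C,D,E}; column 1 has {B,C,D,E}; that leaves A.
At row 3, column 2: row 3 has {A,C,D,E}; column 2 has {A,C,D}; that leaves B.
At row 4, column 2: row 4 has {A,B,C,D}; column 2 has {A,B,C,D}; that leaves E.

E D A B C / D C B E A / A B D C E / B E C A D / C A E D B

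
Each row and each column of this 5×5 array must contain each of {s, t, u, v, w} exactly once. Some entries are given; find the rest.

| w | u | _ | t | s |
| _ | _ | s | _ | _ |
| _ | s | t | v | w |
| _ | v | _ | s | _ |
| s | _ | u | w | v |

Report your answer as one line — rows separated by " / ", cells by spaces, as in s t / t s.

(r1,c3) = v
(r2,c4) = u
(r2,c5) = t
(r3,c1) = u
(r4,c1) = t
(r4,c3) = w
(r4,c5) = u
(r5,c2) = t
(r2,c1) = v
(r2,c2) = w

w u v t s / v w s u t / u s t v w / t v w s u / s t u w v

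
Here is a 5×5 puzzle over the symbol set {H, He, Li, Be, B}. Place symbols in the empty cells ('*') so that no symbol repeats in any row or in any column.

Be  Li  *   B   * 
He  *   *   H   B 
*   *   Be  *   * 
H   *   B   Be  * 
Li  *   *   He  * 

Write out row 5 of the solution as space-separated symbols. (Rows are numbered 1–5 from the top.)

Li B H He Be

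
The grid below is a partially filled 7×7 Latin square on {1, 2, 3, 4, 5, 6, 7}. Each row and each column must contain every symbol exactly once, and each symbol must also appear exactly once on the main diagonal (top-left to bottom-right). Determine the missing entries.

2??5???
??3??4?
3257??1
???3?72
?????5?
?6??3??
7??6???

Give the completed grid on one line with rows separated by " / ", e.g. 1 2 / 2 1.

2 1 4 5 7 3 6 / 6 7 3 1 2 4 5 / 3 2 5 7 4 6 1 / 4 5 6 3 1 7 2 / 1 4 7 2 6 5 3 / 5 6 2 4 3 1 7 / 7 3 1 6 5 2 4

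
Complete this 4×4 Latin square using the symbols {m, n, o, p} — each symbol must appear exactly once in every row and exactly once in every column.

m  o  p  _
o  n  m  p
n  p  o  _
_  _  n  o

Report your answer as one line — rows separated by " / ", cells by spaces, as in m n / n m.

m o p n / o n m p / n p o m / p m n o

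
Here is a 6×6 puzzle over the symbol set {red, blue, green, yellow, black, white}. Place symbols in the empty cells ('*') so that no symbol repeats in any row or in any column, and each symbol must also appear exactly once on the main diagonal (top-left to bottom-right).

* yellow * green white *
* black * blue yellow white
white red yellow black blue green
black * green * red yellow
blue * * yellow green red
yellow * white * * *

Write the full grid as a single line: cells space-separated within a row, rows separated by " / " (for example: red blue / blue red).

red yellow blue green white black / green black red blue yellow white / white red yellow black blue green / black blue green white red yellow / blue white black yellow green red / yellow green white red black blue

Cell (r1,c1): row 1 has {green,yellow,white}; column 1 has {blue,yellow,black,white}; the diagonal has {green,yellow,black} → red.
Cell (r2,c1): row 2 has {blue,yellow,black,white}; column 1 has {red,blue,yellow,black,white} → green.
Cell (r2,c3): row 2 has {blue,green,yellow,black,white}; column 3 has {green,yellow,white} → red.
Cell (r4,c4): row 4 has {red,green,yellow,black}; column 4 has {blue,green,yellow,black}; the diagonal has {red,green,yellow,black} → white.
Cell (r5,c2): row 5 has {red,blue,green,yellow}; column 2 has {red,yellow,black} → white.
Cell (r5,c3): row 5 has {red,blue,green,yellow,white}; column 3 has {red,green,yellow,white} → black.
Cell (r6,c4): row 6 has {yellow,white}; column 4 has {blue,green,yellow,black,white} → red.
Cell (r6,c5): row 6 has {red,yellow,white}; column 5 has {red,blue,green,yellow,white} → black.
Cell (r6,c6): row 6 has {red,yellow,black,white}; column 6 has {red,green,yellow,white}; the diagonal has {red,green,yellow,black,white} → blue.
Cell (r1,c3): row 1 has {red,green,yellow,white}; column 3 has {red,green,yellow,black,white} → blue.
Cell (r1,c6): row 1 has {red,blue,green,yellow,white}; column 6 has {red,blue,green,yellow,white} → black.
Cell (r4,c2): row 4 has {red,green,yellow,black,white}; column 2 has {red,yellow,black,white} → blue.
Cell (r6,c2): row 6 has {red,blue,yellow,black,white}; column 2 has {red,blue,yellow,black,white} → green.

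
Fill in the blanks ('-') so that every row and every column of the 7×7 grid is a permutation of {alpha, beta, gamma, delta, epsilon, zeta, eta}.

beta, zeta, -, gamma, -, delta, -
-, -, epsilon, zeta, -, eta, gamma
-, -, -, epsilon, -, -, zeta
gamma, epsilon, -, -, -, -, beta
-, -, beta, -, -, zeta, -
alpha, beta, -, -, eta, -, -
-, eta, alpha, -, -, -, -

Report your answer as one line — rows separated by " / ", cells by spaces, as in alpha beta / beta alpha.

row 1 has {beta,gamma,delta,zeta}; column 3 has {alpha,beta,epsilon} — only eta is left for (r1,c3).
row 2 has {gamma,epsilon,zeta,eta}; column 1 has {alpha,beta,gamma} — only delta is left for (r2,c1).
row 2 has {gamma,delta,epsilon,zeta,eta}; column 2 has {beta,epsilon,zeta,eta} — only alpha is left for (r2,c2).
row 2 has {alpha,gamma,delta,epsilon,zeta,eta}; column 5 has {eta} — only beta is left for (r2,c5).
row 3 has {epsilon,zeta}; column 1 has {alpha,beta,gamma,delta} — only eta is left for (r3,c1).
row 4 has {beta,gamma,epsilon}; column 6 has {delta,zeta,eta} — only alpha is left for (r4,c6).
row 5 has {beta,zeta}; column 1 has {alpha,beta,gamma,delta,eta} — only epsilon is left for (r5,c1).
row 6 has {alpha,beta,eta}; column 4 has {gamma,epsilon,zeta} — only delta is left for (r6,c4).
row 6 has {alpha,beta,delta,eta}; column 7 has {beta,gamma,zeta} — only epsilon is left for (r6,c7).
row 7 has {alpha,eta}; column 1 has {alpha,beta,gamma,delta,epsilon,eta} — only zeta is left for (r7,c1).
row 7 has {alpha,zeta,eta}; column 4 has {gamma,delta,epsilon,zeta} — only beta is left for (r7,c4).
row 7 has {alpha,beta,zeta,eta}; column 7 has {beta,gamma,epsilon,zeta} — only delta is left for (r7,c7).
row 1 has {beta,gamma,delta,zeta,eta}; column 7 has {beta,gamma,delta,epsilon,zeta} — only alpha is left for (r1,c7).
row 4 has {alpha,beta,gamma,epsilon}; column 4 has {beta,gamma,delta,epsilon,zeta} — only eta is left for (r4,c4).
row 5 has {beta,epsilon,zeta}; column 4 has {beta,gamma,delta,epsilon,zeta,eta} — only alpha is left for (r5,c4).
row 5 has {alpha,beta,epsilon,zeta}; column 7 has {alpha,beta,gamma,delta,epsilon,zeta} — only eta is left for (r5,c7).
row 6 has {alpha,beta,delta,epsilon,eta}; column 6 has {alpha,delta,zeta,eta} — only gamma is left for (r6,c6).
row 7 has {alpha,beta,delta,zeta,eta}; column 6 has {alpha,gamma,delta,zeta,eta} — only epsilon is left for (r7,c6).
row 1 has {alpha,beta,gamma,delta,zeta,eta}; column 5 has {beta,eta} — only epsilon is left for (r1,c5).
row 3 has {epsilon,zeta,eta}; column 6 has {alpha,gamma,delta,epsilon,zeta,eta} — only beta is left for (r3,c6).
row 6 has {alpha,beta,gamma,delta,epsilon,eta}; column 3 has {alpha,beta,epsilon,eta} — only zeta is left for (r6,c3).
row 7 has {alpha,beta,delta,epsilon,zeta,eta}; column 5 has {beta,epsilon,eta} — only gamma is left for (r7,c5).
row 4 has {alpha,beta,gamma,epsilon,eta}; column 3 has {alpha,beta,epsilon,zeta,eta} — only delta is left for (r4,c3).
row 4 has {alpha,beta,gamma,delta,epsilon,eta}; column 5 has {beta,gamma,epsilon,eta} — only zeta is left for (r4,c5).
row 5 has {alpha,beta,epsilon,zeta,eta}; column 5 has {beta,gamma,epsilon,zeta,eta} — only delta is left for (r5,c5).
row 3 has {beta,epsilon,zeta,eta}; column 3 has {alpha,beta,delta,epsilon,zeta,eta} — only gamma is left for (r3,c3).
row 3 has {beta,gamma,epsilon,zeta,eta}; column 5 has {beta,gamma,delta,epsilon,zeta,eta} — only alpha is left for (r3,c5).
row 5 has {alpha,beta,delta,epsilon,zeta,eta}; column 2 has {alpha,beta,epsilon,zeta,eta} — only gamma is left for (r5,c2).
row 3 has {alpha,beta,gamma,epsilon,zeta,eta}; column 2 has {alpha,beta,gamma,epsilon,zeta,eta} — only delta is left for (r3,c2).

beta zeta eta gamma epsilon delta alpha / delta alpha epsilon zeta beta eta gamma / eta delta gamma epsilon alpha beta zeta / gamma epsilon delta eta zeta alpha beta / epsilon gamma beta alpha delta zeta eta / alpha beta zeta delta eta gamma epsilon / zeta eta alpha beta gamma epsilon delta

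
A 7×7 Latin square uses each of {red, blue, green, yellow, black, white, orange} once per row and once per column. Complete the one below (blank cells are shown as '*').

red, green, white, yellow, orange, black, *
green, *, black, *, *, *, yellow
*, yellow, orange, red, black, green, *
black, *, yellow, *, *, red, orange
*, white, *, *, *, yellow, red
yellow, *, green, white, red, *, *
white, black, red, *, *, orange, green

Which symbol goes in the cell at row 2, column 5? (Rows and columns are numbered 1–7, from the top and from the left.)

blue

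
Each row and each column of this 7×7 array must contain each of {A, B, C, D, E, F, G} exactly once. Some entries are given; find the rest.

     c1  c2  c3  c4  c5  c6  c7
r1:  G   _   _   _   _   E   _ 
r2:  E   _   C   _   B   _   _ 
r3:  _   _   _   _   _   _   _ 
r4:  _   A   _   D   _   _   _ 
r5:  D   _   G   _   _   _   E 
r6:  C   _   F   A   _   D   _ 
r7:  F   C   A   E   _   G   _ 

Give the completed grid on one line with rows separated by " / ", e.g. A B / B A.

(r4,c1) = B
(r4,c3) = E
(r7,c5) = D
(r7,c7) = B
(r3,c1) = A
(r6,c7) = G
(r6,c5) = E
(r6,c2) = B
(r5,c2) = F
(r1,c2) = D
(r1,c3) = B
(r2,c2) = G
(r2,c4) = F
(r2,c6) = A
(r2,c7) = D
(r3,c2) = E
(r3,c3) = D
(r1,c4) = C
(r5,c4) = B
(r5,c6) = C
(r3,c4) = G
(r4,c6) = F
(r4,c7) = C
(r5,c5) = A
(r1,c5) = F
(r1,c7) = A
(r3,c5) = C
(r3,c6) = B
(r3,c7) = F
(r4,c5) = G

G D B C F E A / E G C F B A D / A E D G C B F / B A E D G F C / D F G B A C E / C B F A E D G / F C A E D G B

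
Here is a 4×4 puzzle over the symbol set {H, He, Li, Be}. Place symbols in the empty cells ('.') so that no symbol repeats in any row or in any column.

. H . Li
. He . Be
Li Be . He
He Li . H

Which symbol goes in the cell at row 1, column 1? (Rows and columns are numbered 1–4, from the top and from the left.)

Be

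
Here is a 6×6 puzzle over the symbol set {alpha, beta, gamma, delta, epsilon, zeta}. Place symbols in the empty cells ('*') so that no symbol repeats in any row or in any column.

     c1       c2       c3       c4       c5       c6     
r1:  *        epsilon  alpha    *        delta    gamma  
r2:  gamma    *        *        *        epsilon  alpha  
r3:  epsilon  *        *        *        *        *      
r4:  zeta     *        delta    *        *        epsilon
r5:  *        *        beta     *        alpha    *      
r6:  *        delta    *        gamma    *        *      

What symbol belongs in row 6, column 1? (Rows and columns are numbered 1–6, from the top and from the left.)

(r1,c1) = beta
(r1,c4) = zeta
(r2,c3) = zeta
(r3,c3) = gamma
(r5,c1) = delta
(r5,c4) = epsilon
(r5,c6) = zeta
(r6,c1) = alpha

alpha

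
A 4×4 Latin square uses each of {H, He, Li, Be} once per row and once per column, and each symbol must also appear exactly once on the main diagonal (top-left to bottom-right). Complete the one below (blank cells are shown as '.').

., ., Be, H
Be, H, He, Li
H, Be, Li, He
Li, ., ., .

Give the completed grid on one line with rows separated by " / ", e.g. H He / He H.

He Li Be H / Be H He Li / H Be Li He / Li He H Be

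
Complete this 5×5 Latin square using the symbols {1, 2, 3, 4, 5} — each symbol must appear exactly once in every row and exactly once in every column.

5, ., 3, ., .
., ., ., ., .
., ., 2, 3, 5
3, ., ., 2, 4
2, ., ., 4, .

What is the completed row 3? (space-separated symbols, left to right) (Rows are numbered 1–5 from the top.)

(r1,c4) = 1
(r1,c5) = 2
(r2,c4) = 5
(r1,c2) = 4
(r3,c2) = 1
(r4,c2) = 5
(r4,c3) = 1
(r5,c2) = 3
(r5,c3) = 5
(r5,c5) = 1
(r2,c2) = 2
(r2,c3) = 4
(r2,c5) = 3
(r3,c1) = 4

4 1 2 3 5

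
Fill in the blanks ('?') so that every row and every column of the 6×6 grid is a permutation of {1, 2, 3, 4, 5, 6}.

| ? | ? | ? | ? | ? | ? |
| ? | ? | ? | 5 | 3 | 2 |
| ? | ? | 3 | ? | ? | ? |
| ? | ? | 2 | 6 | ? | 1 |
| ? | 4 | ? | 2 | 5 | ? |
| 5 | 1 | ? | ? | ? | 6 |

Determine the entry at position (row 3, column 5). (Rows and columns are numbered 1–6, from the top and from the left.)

1

(r2,c2): row 2 has {2,3,5}; column 2 has {1,4}, so it must be 6.
(r4,c5): row 4 has {1,2,6}; column 5 has {3,5}, so it must be 4.
(r5,c6): row 5 has {2,4,5}; column 6 has {1,2,6}, so it must be 3.
(r6,c3): row 6 has {1,5,6}; column 3 has {2,3}, so it must be 4.
(r6,c4): row 6 has {1,4,5,6}; column 4 has {2,5,6}, so it must be 3.
(r6,c5): row 6 has {1,3,4,5,6}; column 5 has {3,4,5}, so it must be 2.
(r2,c3): row 2 has {2,3,5,6}; column 3 has {2,3,4}, so it must be 1.
(r4,c1): row 4 has {1,2,4,6}; column 1 has {5}, so it must be 3.
(r4,c2): row 4 has {1,2,3,4,6}; column 2 has {1,4,6}, so it must be 5.
(r5,c3): row 5 has {2,3,4,5}; column 3 has {1,2,3,4}, so it must be 6.
(r1,c3): row 1 is empty so far; column 3 has {1,2,3,4,6}, so it must be 5.
(r1,c6): row 1 has {5}; column 6 has {1,2,3,6}, so it must be 4.
(r2,c1): row 2 has {1,2,3,5,6}; column 1 has {3,5}, so it must be 4.
(r3,c2): row 3 has {3}; column 2 has {1,4,5,6}, so it must be 2.
(r3,c6): row 3 has {2,3}; column 6 has {1,2,3,4,6}, so it must be 5.
(r5,c1): row 5 has {2,3,4,5,6}; column 1 has {3,4,5}, so it must be 1.
(r1,c2): row 1 has {4,5}; column 2 has {1,2,4,5,6}, so it must be 3.
(r1,c4): row 1 has {3,4,5}; column 4 has {2,3,5,6}, so it must be 1.
(r1,c5): row 1 has {1,3,4,5}; column 5 has {2,3,4,5}, so it must be 6.
(r3,c1): row 3 has {2,3,5}; column 1 has {1,3,4,5}, so it must be 6.
(r3,c4): row 3 has {2,3,5,6}; column 4 has {1,2,3,5,6}, so it must be 4.
(r3,c5): row 3 has {2,3,4,5,6}; column 5 has {2,3,4,5,6}, so it must be 1.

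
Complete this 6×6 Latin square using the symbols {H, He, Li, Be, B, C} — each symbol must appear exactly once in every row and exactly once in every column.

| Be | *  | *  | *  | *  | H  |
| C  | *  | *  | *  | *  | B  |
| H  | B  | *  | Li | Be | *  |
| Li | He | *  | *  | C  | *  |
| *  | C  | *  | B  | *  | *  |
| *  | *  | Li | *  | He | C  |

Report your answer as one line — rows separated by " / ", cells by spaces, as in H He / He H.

(r1,c2) = Li
(r1,c5) = B
(r3,c6) = He
(r4,c6) = Be
(r5,c1) = He
(r5,c6) = Li
(r6,c1) = B
(r3,c3) = C
(r4,c4) = H
(r5,c5) = H
(r6,c4) = Be
(r1,c3) = He
(r1,c4) = C
(r2,c4) = He
(r2,c5) = Li
(r4,c3) = B
(r5,c3) = Be
(r6,c2) = H
(r2,c2) = Be
(r2,c3) = H

Be Li He C B H / C Be H He Li B / H B C Li Be He / Li He B H C Be / He C Be B H Li / B H Li Be He C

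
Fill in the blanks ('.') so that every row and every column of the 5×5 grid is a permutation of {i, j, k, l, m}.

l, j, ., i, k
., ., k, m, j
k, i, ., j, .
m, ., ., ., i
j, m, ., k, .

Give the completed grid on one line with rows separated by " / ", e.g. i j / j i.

(r1,c3): row 1 has {i,j,k,l}; column 3 has {k}, so it must be m.
(r2,c1): row 2 has {j,k,m}; column 1 has {j,k,l,m}, so it must be i.
(r2,c2): row 2 has {i,j,k,m}; column 2 has {i,j,m}, so it must be l.
(r3,c3): row 3 has {i,j,k}; column 3 has {k,m}, so it must be l.
(r3,c5): row 3 has {i,j,k,l}; column 5 has {i,j,k}, so it must be m.
(r4,c2): row 4 has {i,m}; column 2 has {i,j,l,m}, so it must be k.
(r4,c3): row 4 has {i,k,m}; column 3 has {k,l,m}, so it must be j.
(r4,c4): row 4 has {i,j,k,m}; column 4 has {i,j,k,m}, so it must be l.
(r5,c3): row 5 has {j,k,m}; column 3 has {j,k,l,m}, so it must be i.
(r5,c5): row 5 has {i,j,k,m}; column 5 has {i,j,k,m}, so it must be l.

l j m i k / i l k m j / k i l j m / m k j l i / j m i k l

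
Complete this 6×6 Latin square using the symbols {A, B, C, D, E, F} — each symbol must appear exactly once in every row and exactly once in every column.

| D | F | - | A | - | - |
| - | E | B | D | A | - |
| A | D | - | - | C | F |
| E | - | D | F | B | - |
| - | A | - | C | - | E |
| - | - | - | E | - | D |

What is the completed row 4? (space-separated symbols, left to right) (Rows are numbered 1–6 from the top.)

(r1,c5) = E
(r2,c6) = C
(r3,c3) = E
(r3,c4) = B
(r4,c2) = C
(r4,c6) = A

E C D F B A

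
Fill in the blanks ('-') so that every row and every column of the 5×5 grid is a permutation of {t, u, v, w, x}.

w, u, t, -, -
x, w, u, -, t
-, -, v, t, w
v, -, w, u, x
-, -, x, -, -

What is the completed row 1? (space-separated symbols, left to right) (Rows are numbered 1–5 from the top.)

w u t x v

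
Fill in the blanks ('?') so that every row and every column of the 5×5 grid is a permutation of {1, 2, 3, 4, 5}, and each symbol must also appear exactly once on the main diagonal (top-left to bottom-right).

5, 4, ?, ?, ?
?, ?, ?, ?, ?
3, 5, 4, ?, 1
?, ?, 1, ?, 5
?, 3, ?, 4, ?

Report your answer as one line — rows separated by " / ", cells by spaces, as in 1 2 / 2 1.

5 4 2 1 3 / 2 1 3 5 4 / 3 5 4 2 1 / 4 2 1 3 5 / 1 3 5 4 2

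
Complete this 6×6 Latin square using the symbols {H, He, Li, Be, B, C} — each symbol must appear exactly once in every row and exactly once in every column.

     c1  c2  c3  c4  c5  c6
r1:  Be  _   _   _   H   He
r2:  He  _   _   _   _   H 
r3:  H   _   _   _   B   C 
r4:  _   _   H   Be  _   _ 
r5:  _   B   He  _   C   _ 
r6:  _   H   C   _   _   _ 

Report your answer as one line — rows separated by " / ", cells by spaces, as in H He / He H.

Be C Li B H He / He Be B C Li H / H He Be Li B C / C Li H Be He B / Li B He H C Be / B H C He Be Li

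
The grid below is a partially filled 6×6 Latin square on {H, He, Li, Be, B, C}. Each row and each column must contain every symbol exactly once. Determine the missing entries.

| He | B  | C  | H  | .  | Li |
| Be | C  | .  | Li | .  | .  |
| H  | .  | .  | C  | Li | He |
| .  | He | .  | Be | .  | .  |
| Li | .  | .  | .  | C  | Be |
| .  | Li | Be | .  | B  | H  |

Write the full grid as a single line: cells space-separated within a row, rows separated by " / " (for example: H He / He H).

He B C H Be Li / Be C H Li He B / H Be B C Li He / B He Li Be H C / Li H He B C Be / C Li Be He B H

(r1,c5) = Be
(r2,c6) = B
(r3,c2) = Be
(r3,c3) = B
(r4,c5) = H
(r4,c6) = C
(r5,c2) = H
(r5,c3) = He
(r5,c4) = B
(r6,c1) = C
(r6,c4) = He
(r2,c3) = H
(r2,c5) = He
(r4,c1) = B
(r4,c3) = Li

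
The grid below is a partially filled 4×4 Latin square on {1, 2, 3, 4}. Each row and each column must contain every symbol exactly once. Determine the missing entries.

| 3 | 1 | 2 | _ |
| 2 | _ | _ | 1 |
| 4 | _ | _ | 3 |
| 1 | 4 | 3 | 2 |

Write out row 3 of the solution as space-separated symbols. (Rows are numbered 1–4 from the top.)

(r1,c4) = 4
(r2,c2) = 3
(r2,c3) = 4
(r3,c2) = 2
(r3,c3) = 1

4 2 1 3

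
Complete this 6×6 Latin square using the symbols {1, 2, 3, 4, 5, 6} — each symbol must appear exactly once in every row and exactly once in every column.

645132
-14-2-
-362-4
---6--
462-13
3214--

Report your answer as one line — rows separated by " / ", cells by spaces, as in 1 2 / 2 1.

6 4 5 1 3 2 / 5 1 4 3 2 6 / 1 3 6 2 5 4 / 2 5 3 6 4 1 / 4 6 2 5 1 3 / 3 2 1 4 6 5

Cell (r2,c1): row 2 has {1,2,4}; column 1 has {3,4,6} → 5.
Cell (r2,c4): row 2 has {1,2,4,5}; column 4 has {1,2,4,6} → 3.
Cell (r2,c6): row 2 has {1,2,3,4,5}; column 6 has {2,3,4} → 6.
Cell (r3,c1): row 3 has {2,3,4,6}; column 1 has {3,4,5,6} → 1.
Cell (r3,c5): row 3 has {1,2,3,4,6}; column 5 has {1,2,3} → 5.
Cell (r4,c1): row 4 has {6}; column 1 has {1,3,4,5,6} → 2.
Cell (r4,c2): row 4 has {2,6}; column 2 has {1,2,3,4,6} → 5.
Cell (r4,c3): row 4 has {2,5,6}; column 3 has {1,2,4,5,6} → 3.
Cell (r4,c5): row 4 has {2,3,5,6}; column 5 has {1,2,3,5} → 4.
Cell (r4,c6): row 4 has {2,3,4,5,6}; column 6 has {2,3,4,6} → 1.
Cell (r5,c4): row 5 has {1,2,3,4,6}; column 4 has {1,2,3,4,6} → 5.
Cell (r6,c5): row 6 has {1,2,3,4}; column 5 has {1,2,3,4,5} → 6.
Cell (r6,c6): row 6 has {1,2,3,4,6}; column 6 has {1,2,3,4,6} → 5.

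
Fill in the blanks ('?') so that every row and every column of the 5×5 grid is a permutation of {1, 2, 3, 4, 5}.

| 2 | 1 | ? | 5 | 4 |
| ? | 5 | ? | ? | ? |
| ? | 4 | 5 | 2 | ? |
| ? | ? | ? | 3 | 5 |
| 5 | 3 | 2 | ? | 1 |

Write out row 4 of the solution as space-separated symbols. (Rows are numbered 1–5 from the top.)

4 2 1 3 5

At row 1, column 3: row 1 has {1,2,4,5}; column 3 has {2,5}; that leaves 3.
At row 3, column 5: row 3 has {2,4,5}; column 5 has {1,4,5}; that leaves 3.
At row 4, column 2: row 4 has {3,5}; column 2 has {1,3,4,5}; that leaves 2.
At row 5, column 4: row 5 has {1,2,3,5}; column 4 has {2,3,5}; that leaves 4.
At row 2, column 4: row 2 has {5}; column 4 has {2,3,4,5}; that leaves 1.
At row 2, column 5: row 2 has {1,5}; column 5 has {1,3,4,5}; that leaves 2.
At row 3, column 1: row 3 has {2,3,4,5}; column 1 has {2,5}; that leaves 1.
At row 4, column 1: row 4 has {2,3,5}; column 1 has {1,2,5}; that leaves 4.
At row 4, column 3: row 4 has {2,3,4,5}; column 3 has {2,3,5}; that leaves 1.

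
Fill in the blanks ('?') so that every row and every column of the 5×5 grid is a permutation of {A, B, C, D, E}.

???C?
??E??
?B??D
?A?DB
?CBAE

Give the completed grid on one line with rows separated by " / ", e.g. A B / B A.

row 1 has {C}; column 5 has {B,D,E} — only A is left for (r1,c5).
row 2 has {E}; column 2 has {A,B,C} — only D is left for (r2,c2).
row 2 has {D,E}; column 4 has {A,C,D} — only B is left for (r2,c4).
row 2 has {B,D,E}; column 5 has {A,B,D,E} — only C is left for (r2,c5).
row 3 has {B,D}; column 4 has {A,B,C,D} — only E is left for (r3,c4).
row 4 has {A,B,D}; column 3 has {B,E} — only C is left for (r4,c3).
row 5 has {A,B,C,E}; column 1 is empty so far — only D is left for (r5,c1).
row 1 has {A,C}; column 2 has {A,B,C,D} — only E is left for (r1,c2).
row 1 has {A,C,E}; column 3 has {B,C,E} — only D is left for (r1,c3).
row 2 has {B,C,D,E}; column 1 has {D} — only A is left for (r2,c1).
row 3 has {B,D,E}; column 1 has {A,D} — only C is left for (r3,c1).
row 3 has {B,C,D,E}; column 3 has {B,C,D,E} — only A is left for (r3,c3).
row 4 has {A,B,C,D}; column 1 has {A,C,D} — only E is left for (r4,c1).
row 1 has {A,C,D,E}; column 1 has {A,C,D,E} — only B is left for (r1,c1).

B E D C A / A D E B C / C B A E D / E A C D B / D C B A E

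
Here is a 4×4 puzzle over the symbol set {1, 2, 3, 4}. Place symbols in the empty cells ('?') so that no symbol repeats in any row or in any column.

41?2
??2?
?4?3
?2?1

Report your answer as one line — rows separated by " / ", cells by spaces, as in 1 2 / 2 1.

(r1,c3) = 3
(r2,c2) = 3
(r2,c4) = 4
(r3,c3) = 1
(r4,c1) = 3
(r4,c3) = 4
(r2,c1) = 1
(r3,c1) = 2

4 1 3 2 / 1 3 2 4 / 2 4 1 3 / 3 2 4 1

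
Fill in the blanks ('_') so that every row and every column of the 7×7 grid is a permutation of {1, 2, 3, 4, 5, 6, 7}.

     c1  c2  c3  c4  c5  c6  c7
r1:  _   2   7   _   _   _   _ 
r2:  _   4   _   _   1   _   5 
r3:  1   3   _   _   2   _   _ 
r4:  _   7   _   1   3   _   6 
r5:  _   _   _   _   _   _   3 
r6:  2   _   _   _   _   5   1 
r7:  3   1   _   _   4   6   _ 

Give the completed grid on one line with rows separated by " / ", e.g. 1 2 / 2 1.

6 2 7 3 5 1 4 / 7 4 2 6 1 3 5 / 1 3 6 5 2 4 7 / 5 7 4 1 3 2 6 / 4 5 1 2 6 7 3 / 2 6 3 4 7 5 1 / 3 1 5 7 4 6 2

At row 1, column 7: row 1 has {2,7}; column 7 has {1,3,5,6}; that leaves 4.
At row 3, column 7: row 3 has {1,2,3}; column 7 has {1,3,4,5,6}; that leaves 7.
At row 6, column 2: row 6 has {1,2,5}; column 2 has {1,2,3,4,7}; that leaves 6.
At row 6, column 5: row 6 has {1,2,5,6}; column 5 has {1,2,3,4}; that leaves 7.
At row 7, column 7: row 7 has {1,3,4,6}; column 7 has {1,3,4,5,6,7}; that leaves 2.
At row 3, column 6: row 3 has {1,2,3,7}; column 6 has {5,6}; that leaves 4.
At row 4, column 6: row 4 has {1,3,6,7}; column 6 has {4,5,6}; that leaves 2.
At row 5, column 2: row 5 has {3}; column 2 has {1,2,3,4,6,7}; that leaves 5.
At row 5, column 5: row 5 has {3,5}; column 5 has {1,2,3,4,7}; that leaves 6.
At row 7, column 3: row 7 has {1,2,3,4,6}; column 3 has {7}; that leaves 5.
At row 7, column 4: row 7 has {1,2,3,4,5,6}; column 4 has {1}; that leaves 7.
At row 1, column 5: row 1 has {2,4,7}; column 5 has {1,2,3,4,6,7}; that leaves 5.
At row 3, column 3: row 3 has {1,2,3,4,7}; column 3 has {5,7}; that leaves 6.
At row 3, column 4: row 3 has {1,2,3,4,6,7}; column 4 has {1,7}; that leaves 5.
At row 4, column 3: row 4 has {1,2,3,6,7}; column 3 has {5,6,7}; that leaves 4.
At row 6, column 3: row 6 has {1,2,5,6,7}; column 3 has {4,5,6,7}; that leaves 3.
At row 6, column 4: row 6 has {1,2,3,5,6,7}; column 4 has {1,5,7}; that leaves 4.
At row 1, column 1: row 1 has {2,4,5,7}; column 1 has {1,2,3}; that leaves 6.
At row 1, column 4: row 1 has {2,4,5,6,7}; column 4 has {1,4,5,7}; that leaves 3.
At row 1, column 6: row 1 has {2,3,4,5,6,7}; column 6 has {2,4,5,6}; that leaves 1.
At row 2, column 1: row 2 has {1,4,5}; column 1 has {1,2,3,6}; that leaves 7.
At row 2, column 3: row 2 has {1,4,5,7}; column 3 has {3,4,5,6,7}; that leaves 2.
At row 2, column 4: row 2 has {1,2,4,5,7}; column 4 has {1,3,4,5,7}; that leaves 6.
At row 2, column 6: row 2 has {1,2,4,5,6,7}; column 6 has {1,2,4,5,6}; that leaves 3.
At row 4, column 1: row 4 has {1,2,3,4,6,7}; column 1 has {1,2,3,6,7}; that leaves 5.
At row 5, column 1: row 5 has {3,5,6}; column 1 has {1,2,3,5,6,7}; that leaves 4.
At row 5, column 3: row 5 has {3,4,5,6}; column 3 has {2,3,4,5,6,7}; that leaves 1.
At row 5, column 4: row 5 has {1,3,4,5,6}; column 4 has {1,3,4,5,6,7}; that leaves 2.
At row 5, column 6: row 5 has {1,2,3,4,5,6}; column 6 has {1,2,3,4,5,6}; that leaves 7.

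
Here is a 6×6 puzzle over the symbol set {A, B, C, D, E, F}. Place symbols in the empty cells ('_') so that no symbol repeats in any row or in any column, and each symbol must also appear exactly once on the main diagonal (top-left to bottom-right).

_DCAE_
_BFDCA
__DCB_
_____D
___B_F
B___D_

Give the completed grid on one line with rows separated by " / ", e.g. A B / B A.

F D C A E B / E B F D C A / A F D C B E / C A B E F D / D C E B A F / B E A F D C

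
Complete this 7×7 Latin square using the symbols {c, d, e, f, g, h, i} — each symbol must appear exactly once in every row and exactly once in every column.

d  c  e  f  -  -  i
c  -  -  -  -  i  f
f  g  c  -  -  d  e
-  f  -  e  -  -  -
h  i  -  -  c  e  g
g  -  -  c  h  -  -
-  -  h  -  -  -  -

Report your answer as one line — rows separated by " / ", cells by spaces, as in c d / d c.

row 1 has {c,d,e,f,i}; column 5 has {c,h} — only g is left for (r1,c5).
row 1 has {c,d,e,f,g,i}; column 6 has {d,e,i} — only h is left for (r1,c6).
row 3 has {c,d,e,f,g}; column 5 has {c,g,h} — only i is left for (r3,c5).
row 4 has {e,f}; column 1 has {c,d,f,g,h} — only i is left for (r4,c1).
row 4 has {e,f,i}; column 5 has {c,g,h,i} — only d is left for (r4,c5).
row 5 has {c,e,g,h,i}; column 4 has {c,e,f} — only d is left for (r5,c4).
row 6 has {c,g,h}; column 6 has {d,e,h,i} — only f is left for (r6,c6).
row 6 has {c,f,g,h}; column 7 has {e,f,g,i} — only d is left for (r6,c7).
row 7 has {h}; column 1 has {c,d,f,g,h,i} — only e is left for (r7,c1).
row 7 has {e,h}; column 2 has {c,f,g,i} — only d is left for (r7,c2).
row 7 has {d,e,h}; column 5 has {c,d,g,h,i} — only f is left for (r7,c5).
row 7 has {d,e,f,h}; column 7 has {d,e,f,g,i} — only c is left for (r7,c7).
row 2 has {c,f,i}; column 5 has {c,d,f,g,h,i} — only e is left for (r2,c5).
row 3 has {c,d,e,f,g,i}; column 4 has {c,d,e,f} — only h is left for (r3,c4).
row 4 has {d,e,f,i}; column 3 has {c,e,h} — only g is left for (r4,c3).
row 4 has {d,e,f,g,i}; column 6 has {d,e,f,h,i} — only c is left for (r4,c6).
row 4 has {c,d,e,f,g,i}; column 7 has {c,d,e,f,g,i} — only h is left for (r4,c7).
row 5 has {c,d,e,g,h,i}; column 3 has {c,e,g,h} — only f is left for (r5,c3).
row 6 has {c,d,f,g,h}; column 2 has {c,d,f,g,i} — only e is left for (r6,c2).
row 6 has {c,d,e,f,g,h}; column 3 has {c,e,f,g,h} — only i is left for (r6,c3).
row 7 has {c,d,e,f,h}; column 6 has {c,d,e,f,h,i} — only g is left for (r7,c6).
row 2 has {c,e,f,i}; column 2 has {c,d,e,f,g,i} — only h is left for (r2,c2).
row 2 has {c,e,f,h,i}; column 3 has {c,e,f,g,h,i} — only d is left for (r2,c3).
row 2 has {c,d,e,f,h,i}; column 4 has {c,d,e,f,h} — only g is left for (r2,c4).
row 7 has {c,d,e,f,g,h}; column 4 has {c,d,e,f,g,h} — only i is left for (r7,c4).

d c e f g h i / c h d g e i f / f g c h i d e / i f g e d c h / h i f d c e g / g e i c h f d / e d h i f g c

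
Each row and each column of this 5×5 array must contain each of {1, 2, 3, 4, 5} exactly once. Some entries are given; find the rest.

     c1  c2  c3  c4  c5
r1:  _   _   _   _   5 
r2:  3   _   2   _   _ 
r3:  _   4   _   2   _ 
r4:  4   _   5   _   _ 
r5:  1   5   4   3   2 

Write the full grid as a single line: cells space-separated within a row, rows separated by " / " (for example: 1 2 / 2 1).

2 3 1 4 5 / 3 1 2 5 4 / 5 4 3 2 1 / 4 2 5 1 3 / 1 5 4 3 2

(r1,c1): row 1 has {5}; column 1 has {1,3,4}, so it must be 2.
(r2,c2): row 2 has {2,3}; column 2 has {4,5}, so it must be 1.
(r2,c5): row 2 has {1,2,3}; column 5 has {2,5}, so it must be 4.
(r3,c1): row 3 has {2,4}; column 1 has {1,2,3,4}, so it must be 5.
(r4,c4): row 4 has {4,5}; column 4 has {2,3}, so it must be 1.
(r4,c5): row 4 has {1,4,5}; column 5 has {2,4,5}, so it must be 3.
(r1,c2): row 1 has {2,5}; column 2 has {1,4,5}, so it must be 3.
(r1,c3): row 1 has {2,3,5}; column 3 has {2,4,5}, so it must be 1.
(r1,c4): row 1 has {1,2,3,5}; column 4 has {1,2,3}, so it must be 4.
(r2,c4): row 2 has {1,2,3,4}; column 4 has {1,2,3,4}, so it must be 5.
(r3,c3): row 3 has {2,4,5}; column 3 has {1,2,4,5}, so it must be 3.
(r3,c5): row 3 has {2,3,4,5}; column 5 has {2,3,4,5}, so it must be 1.
(r4,c2): row 4 has {1,3,4,5}; column 2 has {1,3,4,5}, so it must be 2.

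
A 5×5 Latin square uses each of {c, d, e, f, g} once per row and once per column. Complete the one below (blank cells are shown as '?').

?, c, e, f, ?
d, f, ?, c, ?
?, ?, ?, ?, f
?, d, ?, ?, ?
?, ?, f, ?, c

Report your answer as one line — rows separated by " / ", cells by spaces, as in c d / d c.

g c e f d / d f g c e / c e d g f / f d c e g / e g f d c

(r1,c1) = g
(r1,c5) = d
(r2,c3) = g
(r2,c5) = e
(r4,c3) = c
(r4,c5) = g
(r5,c1) = e
(r5,c2) = g
(r5,c4) = d
(r3,c1) = c
(r3,c2) = e
(r3,c3) = d
(r3,c4) = g
(r4,c1) = f
(r4,c4) = e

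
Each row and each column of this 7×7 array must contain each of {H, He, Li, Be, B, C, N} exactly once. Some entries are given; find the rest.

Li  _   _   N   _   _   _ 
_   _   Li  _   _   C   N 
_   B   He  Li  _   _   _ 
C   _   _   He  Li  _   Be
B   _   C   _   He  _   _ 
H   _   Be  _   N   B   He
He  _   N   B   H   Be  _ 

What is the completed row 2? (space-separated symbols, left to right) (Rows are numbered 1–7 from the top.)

Be He Li H B C N

(r2,c1) = Be
(r2,c4) = H
(r2,c5) = B
(r3,c1) = N
(r3,c6) = H
(r3,c7) = C
(r4,c6) = N
(r5,c4) = Be
(r5,c6) = Li
(r5,c7) = H
(r6,c4) = C
(r7,c7) = Li
(r1,c6) = He
(r1,c7) = B
(r2,c2) = He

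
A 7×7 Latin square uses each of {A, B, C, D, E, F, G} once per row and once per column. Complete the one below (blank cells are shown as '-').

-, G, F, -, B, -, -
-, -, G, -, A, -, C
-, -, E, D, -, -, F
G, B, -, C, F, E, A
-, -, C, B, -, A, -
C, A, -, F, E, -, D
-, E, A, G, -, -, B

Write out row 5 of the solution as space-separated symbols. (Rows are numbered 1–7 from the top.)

E F C B D A G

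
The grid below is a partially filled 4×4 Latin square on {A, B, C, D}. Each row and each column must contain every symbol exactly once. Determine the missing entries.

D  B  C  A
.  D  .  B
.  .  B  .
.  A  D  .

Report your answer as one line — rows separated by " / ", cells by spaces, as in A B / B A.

D B C A / C D A B / A C B D / B A D C

row 2 has {B,D}; column 3 has {B,C,D} — only A is left for (r2,c3).
row 3 has {B}; column 2 has {A,B,D} — only C is left for (r3,c2).
row 3 has {B,C}; column 4 has {A,B} — only D is left for (r3,c4).
row 4 has {A,D}; column 4 has {A,B,D} — only C is left for (r4,c4).
row 2 has {A,B,D}; column 1 has {D} — only C is left for (r2,c1).
row 3 has {B,C,D}; column 1 has {C,D} — only A is left for (r3,c1).
row 4 has {A,C,D}; column 1 has {A,C,D} — only B is left for (r4,c1).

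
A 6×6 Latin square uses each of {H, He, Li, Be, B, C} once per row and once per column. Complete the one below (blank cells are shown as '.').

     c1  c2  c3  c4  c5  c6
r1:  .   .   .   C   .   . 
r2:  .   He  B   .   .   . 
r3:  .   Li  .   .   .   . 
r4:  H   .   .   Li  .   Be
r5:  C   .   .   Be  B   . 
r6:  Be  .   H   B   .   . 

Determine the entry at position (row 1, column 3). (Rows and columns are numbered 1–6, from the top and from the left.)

Li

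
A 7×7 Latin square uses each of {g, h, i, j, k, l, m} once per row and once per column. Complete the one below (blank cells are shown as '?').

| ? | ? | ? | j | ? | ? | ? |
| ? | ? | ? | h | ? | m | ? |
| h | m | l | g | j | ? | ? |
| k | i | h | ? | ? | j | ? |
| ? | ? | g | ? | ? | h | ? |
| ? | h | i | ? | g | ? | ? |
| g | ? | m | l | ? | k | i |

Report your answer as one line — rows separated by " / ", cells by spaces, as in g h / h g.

m l k j i g h / i g j h k m l / h m l g j i k / k i h m l j g / l k g i m h j / j h i k g l m / g j m l h k i

Cell (r1,c3): row 1 has {j}; column 3 has {g,h,i,l,m} → k.
Cell (r2,c3): row 2 has {h,m}; column 3 has {g,h,i,k,l,m} → j.
Cell (r3,c6): row 3 has {g,h,j,l,m}; column 6 has {h,j,k,m} → i.
Cell (r3,c7): row 3 has {g,h,i,j,l,m}; column 7 has {i} → k.
Cell (r4,c4): row 4 has {h,i,j,k}; column 4 has {g,h,j,l} → m.
Cell (r4,c5): row 4 has {h,i,j,k,m}; column 5 has {g,j} → l.
Cell (r4,c7): row 4 has {h,i,j,k,l,m}; column 7 has {i,k} → g.
Cell (r6,c4): row 6 has {g,h,i}; column 4 has {g,h,j,l,m} → k.
Cell (r6,c6): row 6 has {g,h,i,k}; column 6 has {h,i,j,k,m} → l.
Cell (r7,c2): row 7 has {g,i,k,l,m}; column 2 has {h,i,m} → j.
Cell (r7,c5): row 7 has {g,i,j,k,l,m}; column 5 has {g,j,l} → h.
Cell (r1,c6): row 1 has {j,k}; column 6 has {h,i,j,k,l,m} → g.
Cell (r2,c7): row 2 has {h,j,m}; column 7 has {g,i,k} → l.
Cell (r5,c4): row 5 has {g,h}; column 4 has {g,h,j,k,l,m} → i.
Cell (r1,c2): row 1 has {g,j,k}; column 2 has {h,i,j,m} → l.
Cell (r2,c1): row 2 has {h,j,l,m}; column 1 has {g,h,k} → i.
Cell (r2,c5): row 2 has {h,i,j,l,m}; column 5 has {g,h,j,l} → k.
Cell (r5,c2): row 5 has {g,h,i}; column 2 has {h,i,j,l,m} → k.
Cell (r5,c5): row 5 has {g,h,i,k}; column 5 has {g,h,j,k,l} → m.
Cell (r5,c7): row 5 has {g,h,i,k,m}; column 7 has {g,i,k,l} → j.
Cell (r6,c7): row 6 has {g,h,i,k,l}; column 7 has {g,i,j,k,l} → m.
Cell (r1,c1): row 1 has {g,j,k,l}; column 1 has {g,h,i,k} → m.
Cell (r1,c5): row 1 has {g,j,k,l,m}; column 5 has {g,h,j,k,l,m} → i.
Cell (r1,c7): row 1 has {g,i,j,k,l,m}; column 7 has {g,i,j,k,l,m} → h.
Cell (r2,c2): row 2 has {h,i,j,k,l,m}; column 2 has {h,i,j,k,l,m} → g.
Cell (r5,c1): row 5 has {g,h,i,j,k,m}; column 1 has {g,h,i,k,m} → l.
Cell (r6,c1): row 6 has {g,h,i,k,l,m}; column 1 has {g,h,i,k,l,m} → j.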